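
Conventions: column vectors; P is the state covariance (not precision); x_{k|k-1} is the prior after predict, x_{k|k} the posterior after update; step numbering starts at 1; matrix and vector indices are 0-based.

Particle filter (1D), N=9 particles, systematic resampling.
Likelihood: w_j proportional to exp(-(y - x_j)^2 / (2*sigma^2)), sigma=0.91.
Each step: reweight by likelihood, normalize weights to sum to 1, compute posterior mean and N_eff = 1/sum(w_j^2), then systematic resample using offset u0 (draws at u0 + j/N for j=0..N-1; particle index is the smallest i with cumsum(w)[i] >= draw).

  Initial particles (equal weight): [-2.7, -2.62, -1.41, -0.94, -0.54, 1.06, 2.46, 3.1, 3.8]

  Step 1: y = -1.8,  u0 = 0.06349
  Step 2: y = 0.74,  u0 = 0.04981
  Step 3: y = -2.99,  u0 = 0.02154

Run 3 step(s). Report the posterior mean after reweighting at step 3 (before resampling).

post_mean = -1.0353

step 1: w=[0.1903, 0.2068, 0.2831, 0.1986, 0.1190, 0.0022, 0.0000, 0.0000, 0.0000]  mean=-1.7033  Neff=4.7009  idx=[0, 0, 1, 1, 2, 2, 3, 3, 4]
step 2: w=[0.0009, 0.0009, 0.0013, 0.0013, 0.0712, 0.0712, 0.2110, 0.2110, 0.4313]  mean=-0.8419  Neff=3.5064  idx=[4, 6, 6, 7, 7, 8, 8, 8, 8]
step 3: w=[0.3437, 0.1227, 0.1227, 0.1227, 0.1227, 0.0414, 0.0414, 0.0414, 0.0414]  mean=-1.0353  Neff=5.3996  idx=[0, 0, 0, 1, 1, 2, 3, 4, 6]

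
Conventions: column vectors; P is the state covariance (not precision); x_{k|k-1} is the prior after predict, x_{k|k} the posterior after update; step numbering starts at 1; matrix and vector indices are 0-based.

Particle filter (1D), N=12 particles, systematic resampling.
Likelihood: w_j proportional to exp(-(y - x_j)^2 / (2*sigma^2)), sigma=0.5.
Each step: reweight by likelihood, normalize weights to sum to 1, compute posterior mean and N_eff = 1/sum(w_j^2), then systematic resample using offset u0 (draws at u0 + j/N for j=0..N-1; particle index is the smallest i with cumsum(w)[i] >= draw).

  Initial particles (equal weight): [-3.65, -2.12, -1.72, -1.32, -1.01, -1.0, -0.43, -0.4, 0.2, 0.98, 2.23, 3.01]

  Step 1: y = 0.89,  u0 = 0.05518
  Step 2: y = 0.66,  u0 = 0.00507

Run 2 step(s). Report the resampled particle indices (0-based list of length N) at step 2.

step 1: w=[0.0000, 0.0000, 0.0000, 0.0000, 0.0005, 0.0005, 0.0209, 0.0245, 0.2633, 0.6713, 0.0188, 0.0001]  mean=0.7329  Neff=1.9178  idx=[8, 8, 8, 8, 9, 9, 9, 9, 9, 9, 9, 9]
step 2: w=[0.0717, 0.0717, 0.0717, 0.0717, 0.0892, 0.0892, 0.0892, 0.0892, 0.0892, 0.0892, 0.0892, 0.0892]  mean=0.7564  Neff=11.8836  idx=[0, 1, 2, 3, 4, 5, 6, 7, 8, 9, 10, 11]

resampled_idx = [0, 1, 2, 3, 4, 5, 6, 7, 8, 9, 10, 11]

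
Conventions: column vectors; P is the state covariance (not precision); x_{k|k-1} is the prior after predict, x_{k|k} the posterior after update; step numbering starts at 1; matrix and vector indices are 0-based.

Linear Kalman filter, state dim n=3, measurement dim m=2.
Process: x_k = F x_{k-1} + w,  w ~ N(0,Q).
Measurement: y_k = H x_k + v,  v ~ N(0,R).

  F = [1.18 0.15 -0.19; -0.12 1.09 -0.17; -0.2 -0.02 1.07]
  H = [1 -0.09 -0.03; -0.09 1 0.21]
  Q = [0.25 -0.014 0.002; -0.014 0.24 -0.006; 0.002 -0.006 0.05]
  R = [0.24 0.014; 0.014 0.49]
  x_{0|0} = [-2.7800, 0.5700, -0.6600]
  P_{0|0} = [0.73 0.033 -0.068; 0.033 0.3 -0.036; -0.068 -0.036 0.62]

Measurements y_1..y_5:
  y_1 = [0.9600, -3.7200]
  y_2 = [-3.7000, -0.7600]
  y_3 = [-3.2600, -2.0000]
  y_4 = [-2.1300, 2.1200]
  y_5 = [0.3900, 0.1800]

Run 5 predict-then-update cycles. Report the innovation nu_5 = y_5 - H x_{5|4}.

step 1: x^-=[-3.0695, 1.0671, -0.1616]  P^-=[1.3398 0.0140 -0.3934; 0.0140 0.6268 -0.1506; -0.3934 -0.1506 0.8201]  S=[1.6059 -0.2303; -0.2303 1.1129]  K=[0.8415 0.0042; 0.0546 0.5449; -0.2520 -0.0009]  nu=[4.1207, -5.0294]  x^+=[0.3769, -1.4488, -1.1952]  P^+=[0.2043 0.0434 -0.0533; 0.0434 0.3052 -0.1596; -0.0533 -0.1596 0.7182]
step 2: x^-=[0.4546, -1.4212, -1.3253]  P^-=[0.6157 0.1318 -0.2910; 0.1318 0.6719 -0.3294; -0.2910 -0.3294 0.9106]  S=[0.8539 -0.0205; -0.0205 1.0560]  K=[0.7180 0.0284; 0.1086 0.5617; -0.3408 -0.1127]  nu=[-4.3222, 0.9804]  x^+=[-2.6210, -1.3401, 0.0373]  P^+=[0.1754 0.0567 -0.0805; 0.0567 0.3312 -0.2351; -0.0805 -0.2351 0.7996]
step 3: x^-=[-3.3009, -1.1525, 0.5909]  P^-=[0.6001 0.1821 -0.3494; 0.1821 0.7282 -0.4341; -0.3494 -0.4341 1.0176]  S=[0.8328 0.0185; 0.0185 1.0660]  K=[0.7127 0.0389; 0.1427 0.5797; -0.4055 -0.1702]  nu=[-0.0451, -1.2687]  x^+=[-3.3824, -1.8944, 0.8252]  P^+=[0.1745 0.0656 -0.0991; 0.0656 0.3499 -0.2759; -0.0991 -0.2759 0.8472]
step 4: x^-=[-4.4322, -1.7993, 1.5973]  P^-=[0.6148 0.2108 -0.3902; 0.2108 0.7638 -0.4911; -0.3902 -0.4911 1.0818]  S=[0.8448 0.0367; 0.0367 1.0770]  K=[0.7173 0.0439; 0.1600 0.5903; -0.4395 -0.1975]  nu=[2.1882, 3.1849]  x^+=[-2.7229, 0.4311, 0.0068]  P^+=[0.1758 0.0702 -0.1087; 0.0702 0.3599 -0.2955; -0.1087 -0.2955 0.8703]
step 5: x^-=[-3.1497, 0.7955, 0.5432]  P^-=[0.6248 0.2251 -0.4112; 0.2251 0.7820 -0.5184; -0.4112 -0.5184 1.1134]  S=[0.8534 0.0452; 0.0452 1.0834]  K=[0.7203 0.0461; 0.1680 0.5956; -0.4552 -0.2095]  nu=[3.6276, -1.0130]  x^+=[-0.5834, 0.8016, -0.8957]  P^+=[0.1766 0.0723 -0.1131; 0.0723 0.3645 -0.3041; -0.1131 -0.3041 0.8803]

innov = [3.6276, -1.0130]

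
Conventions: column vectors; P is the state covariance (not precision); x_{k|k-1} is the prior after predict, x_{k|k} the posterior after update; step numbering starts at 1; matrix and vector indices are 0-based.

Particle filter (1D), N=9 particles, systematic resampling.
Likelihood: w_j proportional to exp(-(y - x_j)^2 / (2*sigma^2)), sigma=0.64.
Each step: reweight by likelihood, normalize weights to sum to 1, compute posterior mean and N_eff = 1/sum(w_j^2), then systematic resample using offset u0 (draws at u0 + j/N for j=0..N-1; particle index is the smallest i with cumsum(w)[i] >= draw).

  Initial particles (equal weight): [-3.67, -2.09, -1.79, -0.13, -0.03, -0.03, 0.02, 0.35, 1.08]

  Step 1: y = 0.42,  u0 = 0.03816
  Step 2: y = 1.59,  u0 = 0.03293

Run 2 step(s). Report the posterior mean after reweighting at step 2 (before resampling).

post_mean = 0.6960

step 1: w=[0.0000, 0.0001, 0.0006, 0.1483, 0.1676, 0.1676, 0.1765, 0.2133, 0.1261]  mean=0.1838  Neff=5.8580  idx=[3, 4, 4, 5, 5, 6, 7, 7, 8]
step 2: w=[0.0212, 0.0319, 0.0319, 0.0319, 0.0319, 0.0388, 0.1202, 0.1202, 0.5719]  mean=0.6960  Neff=2.7624  idx=[1, 4, 6, 7, 8, 8, 8, 8, 8]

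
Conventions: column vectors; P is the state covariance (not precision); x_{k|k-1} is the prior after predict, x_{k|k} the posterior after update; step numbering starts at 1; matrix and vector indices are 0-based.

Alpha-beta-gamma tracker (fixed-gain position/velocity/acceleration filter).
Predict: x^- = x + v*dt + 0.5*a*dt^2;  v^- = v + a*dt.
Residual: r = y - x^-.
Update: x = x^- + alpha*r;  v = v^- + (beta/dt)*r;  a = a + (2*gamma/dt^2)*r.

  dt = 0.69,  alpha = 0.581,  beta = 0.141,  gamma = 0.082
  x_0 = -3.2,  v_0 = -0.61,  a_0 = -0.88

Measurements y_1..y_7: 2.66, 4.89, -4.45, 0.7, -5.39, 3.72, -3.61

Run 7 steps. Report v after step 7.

v_post = -1.8314

step 1: x_pred=-3.8304  r=6.4904  x^+=-0.0595  v^+=0.1091  a^+=1.3557
step 2: x_pred=0.3385  r=4.5515  x^+=2.9829  v^+=1.9746  a^+=2.9235
step 3: x_pred=5.0414  r=-9.4914  x^+=-0.4731  v^+=2.0523  a^+=-0.3459
step 4: x_pred=0.8606  r=-0.1606  x^+=0.7673  v^+=1.7808  a^+=-0.4012
step 5: x_pred=1.9006  r=-7.2906  x^+=-2.3353  v^+=0.0141  a^+=-2.9126
step 6: x_pred=-3.0188  r=6.7388  x^+=0.8964  v^+=-0.6185  a^+=-0.5913
step 7: x_pred=0.3289  r=-3.9389  x^+=-1.9596  v^+=-1.8314  a^+=-1.9481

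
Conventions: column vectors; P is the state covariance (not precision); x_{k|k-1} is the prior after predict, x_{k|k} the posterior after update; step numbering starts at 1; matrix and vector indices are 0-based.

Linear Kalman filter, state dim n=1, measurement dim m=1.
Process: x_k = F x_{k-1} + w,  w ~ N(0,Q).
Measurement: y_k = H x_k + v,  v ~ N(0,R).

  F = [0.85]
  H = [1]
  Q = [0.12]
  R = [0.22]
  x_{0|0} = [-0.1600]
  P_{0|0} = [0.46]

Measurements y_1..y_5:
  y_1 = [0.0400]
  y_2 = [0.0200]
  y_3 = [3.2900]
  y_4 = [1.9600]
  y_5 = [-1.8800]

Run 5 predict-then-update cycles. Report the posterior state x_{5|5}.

step 1: x^-=[-0.1360]  P^-=[0.4523]  S=[0.6724]  K=[0.6728]  nu=[0.1760]  x^+=[-0.0176]  P^+=[0.1480]
step 2: x^-=[-0.0150]  P^-=[0.2269]  S=[0.4469]  K=[0.5078]  nu=[0.0350]  x^+=[0.0028]  P^+=[0.1117]
step 3: x^-=[0.0024]  P^-=[0.2007]  S=[0.4207]  K=[0.4771]  nu=[3.2876]  x^+=[1.5708]  P^+=[0.1050]
step 4: x^-=[1.3352]  P^-=[0.1958]  S=[0.4158]  K=[0.4709]  nu=[0.6248]  x^+=[1.6294]  P^+=[0.1036]
step 5: x^-=[1.3850]  P^-=[0.1949]  S=[0.4149]  K=[0.4697]  nu=[-3.2650]  x^+=[-0.1485]  P^+=[0.1033]

x_post = [-0.1485]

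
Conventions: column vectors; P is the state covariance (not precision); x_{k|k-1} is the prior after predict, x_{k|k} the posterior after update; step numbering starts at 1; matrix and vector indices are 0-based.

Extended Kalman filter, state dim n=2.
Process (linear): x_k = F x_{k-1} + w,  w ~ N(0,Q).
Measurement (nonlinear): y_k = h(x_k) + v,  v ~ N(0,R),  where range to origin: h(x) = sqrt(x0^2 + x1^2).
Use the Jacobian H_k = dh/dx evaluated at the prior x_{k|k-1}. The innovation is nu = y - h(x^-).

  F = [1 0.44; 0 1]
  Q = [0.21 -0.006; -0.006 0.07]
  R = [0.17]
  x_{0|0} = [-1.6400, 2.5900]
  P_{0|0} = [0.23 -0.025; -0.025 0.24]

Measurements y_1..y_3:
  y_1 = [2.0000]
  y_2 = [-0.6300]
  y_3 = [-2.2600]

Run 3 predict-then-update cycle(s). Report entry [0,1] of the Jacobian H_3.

H_jac[0,1] = 0.5882

step 1: x^-=[-0.5004, 2.5900]  P^-=[0.4645 0.0746; 0.0746 0.3100]  H_jac=[-0.1897 0.9818]  S=[0.4578]  K=[-0.0325; 0.6340]  nu=[-0.6379]  x^+=[-0.4797, 2.1856]  P^+=[0.4640 0.0840; 0.0840 0.1260]
step 2: x^-=[0.4820, 2.1856]  P^-=[0.7723 0.1335; 0.1335 0.1960]  H_jac=[0.2153 0.9765]  S=[0.4489]  K=[0.6609; 0.4905]  nu=[-2.8681]  x^+=[-1.4135, 0.7789]  P^+=[0.5763 -0.0120; -0.0120 0.0880]
step 3: x^-=[-1.0708, 0.7789]  P^-=[0.7927 0.0207; 0.0207 0.1580]  H_jac=[-0.8087 0.5882]  S=[0.7234]  K=[-0.8693; 0.1054]  nu=[-3.5841]  x^+=[2.0450, 0.4013]  P^+=[0.2460 0.0870; 0.0870 0.1500]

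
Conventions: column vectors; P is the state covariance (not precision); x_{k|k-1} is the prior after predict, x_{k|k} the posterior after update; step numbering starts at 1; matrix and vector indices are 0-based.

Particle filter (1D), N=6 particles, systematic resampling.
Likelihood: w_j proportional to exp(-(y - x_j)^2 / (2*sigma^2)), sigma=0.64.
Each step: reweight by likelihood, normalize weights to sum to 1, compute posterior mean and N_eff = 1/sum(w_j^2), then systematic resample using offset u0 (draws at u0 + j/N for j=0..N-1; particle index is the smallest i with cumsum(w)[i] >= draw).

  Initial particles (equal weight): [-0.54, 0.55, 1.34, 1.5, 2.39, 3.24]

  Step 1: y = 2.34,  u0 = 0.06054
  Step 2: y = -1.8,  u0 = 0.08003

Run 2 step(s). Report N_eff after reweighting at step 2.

step 1: w=[0.0000, 0.0095, 0.1400, 0.2006, 0.4732, 0.1766]  mean=2.1970  Neff=3.1738  idx=[2, 3, 4, 4, 4, 5]
step 2: w=[0.7785, 0.2213, 0.0001, 0.0001, 0.0001, 0.0000]  mean=1.3756  Neff=1.5266  idx=[0, 0, 0, 0, 0, 1]

N_eff = 1.5266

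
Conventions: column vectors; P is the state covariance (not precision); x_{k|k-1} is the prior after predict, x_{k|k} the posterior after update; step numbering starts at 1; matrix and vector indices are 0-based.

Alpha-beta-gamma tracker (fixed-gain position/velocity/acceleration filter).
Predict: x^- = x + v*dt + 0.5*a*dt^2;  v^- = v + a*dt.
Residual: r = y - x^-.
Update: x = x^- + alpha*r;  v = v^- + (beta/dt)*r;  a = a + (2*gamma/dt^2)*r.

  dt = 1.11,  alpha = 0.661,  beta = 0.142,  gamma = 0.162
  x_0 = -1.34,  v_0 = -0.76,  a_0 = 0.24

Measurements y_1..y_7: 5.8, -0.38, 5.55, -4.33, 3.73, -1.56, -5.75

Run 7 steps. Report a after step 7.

step 1: x_pred=-2.0357  r=7.8357  x^+=3.1437  v^+=0.5088  a^+=2.3005
step 2: x_pred=5.1257  r=-5.5057  x^+=1.4864  v^+=2.3581  a^+=0.8527
step 3: x_pred=4.6292  r=0.9208  x^+=5.2379  v^+=3.4224  a^+=1.0949
step 4: x_pred=9.7112  r=-14.0412  x^+=0.4300  v^+=2.8414  a^+=-2.5975
step 5: x_pred=1.9837  r=1.7463  x^+=3.1380  v^+=0.1816  a^+=-2.1383
step 6: x_pred=2.0223  r=-3.5823  x^+=-0.3456  v^+=-2.6502  a^+=-3.0803
step 7: x_pred=-5.1849  r=-0.5651  x^+=-5.5584  v^+=-6.1416  a^+=-3.2289

a_post = -3.2289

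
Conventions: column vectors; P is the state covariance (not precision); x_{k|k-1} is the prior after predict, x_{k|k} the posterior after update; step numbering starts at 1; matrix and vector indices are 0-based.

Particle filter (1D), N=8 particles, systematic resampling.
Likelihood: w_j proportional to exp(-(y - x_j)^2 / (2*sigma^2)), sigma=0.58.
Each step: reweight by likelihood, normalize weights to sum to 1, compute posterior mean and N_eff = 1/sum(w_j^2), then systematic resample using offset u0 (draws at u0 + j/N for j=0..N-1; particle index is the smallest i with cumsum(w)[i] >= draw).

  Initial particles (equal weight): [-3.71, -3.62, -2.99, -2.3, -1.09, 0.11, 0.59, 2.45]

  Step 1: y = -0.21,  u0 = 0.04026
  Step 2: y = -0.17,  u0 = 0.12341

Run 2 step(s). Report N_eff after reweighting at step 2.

N_eff = 6.7118

step 1: w=[0.0000, 0.0000, 0.0000, 0.0010, 0.2024, 0.5495, 0.2471, 0.0000]  mean=-0.0166  Neff=2.4754  idx=[4, 4, 5, 5, 5, 5, 6, 6]
step 2: w=[0.0571, 0.0571, 0.1789, 0.1789, 0.1789, 0.1789, 0.0852, 0.0852]  mean=0.0547  Neff=6.7118  idx=[2, 2, 3, 4, 4, 5, 6, 7]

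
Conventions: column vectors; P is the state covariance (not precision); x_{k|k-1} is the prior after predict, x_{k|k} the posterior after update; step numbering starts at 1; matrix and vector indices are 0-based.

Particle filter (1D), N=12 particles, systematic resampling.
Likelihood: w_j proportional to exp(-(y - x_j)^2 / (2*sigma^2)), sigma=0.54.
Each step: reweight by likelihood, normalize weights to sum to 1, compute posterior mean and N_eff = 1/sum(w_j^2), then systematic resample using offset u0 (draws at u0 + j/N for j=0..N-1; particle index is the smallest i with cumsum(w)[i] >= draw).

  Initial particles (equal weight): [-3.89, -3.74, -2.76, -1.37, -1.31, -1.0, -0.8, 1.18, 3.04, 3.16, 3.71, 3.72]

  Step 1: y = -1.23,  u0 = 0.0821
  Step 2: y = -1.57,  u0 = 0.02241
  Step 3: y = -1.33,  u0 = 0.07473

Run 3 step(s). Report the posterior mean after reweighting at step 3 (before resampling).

step 1: w=[0.0000, 0.0000, 0.0050, 0.2674, 0.2735, 0.2526, 0.2014, 0.0000, 0.0000, 0.0000, 0.0000, 0.0000]  mean=-1.1522  Neff=3.9882  idx=[3, 3, 3, 4, 4, 4, 5, 5, 5, 6, 6, 6]
step 2: w=[0.1128, 0.1128, 0.1128, 0.1076, 0.1076, 0.1076, 0.0692, 0.0692, 0.0692, 0.0437, 0.0437, 0.0437]  mean=-1.1991  Neff=10.7512  idx=[0, 0, 1, 2, 3, 3, 4, 5, 6, 7, 8, 10]
step 3: w=[0.0899, 0.0899, 0.0899, 0.0899, 0.0901, 0.0901, 0.0901, 0.0901, 0.0748, 0.0748, 0.0748, 0.0557]  mean=-1.2336  Neff=11.8104  idx=[0, 1, 2, 3, 4, 5, 6, 7, 8, 9, 10, 11]

post_mean = -1.2336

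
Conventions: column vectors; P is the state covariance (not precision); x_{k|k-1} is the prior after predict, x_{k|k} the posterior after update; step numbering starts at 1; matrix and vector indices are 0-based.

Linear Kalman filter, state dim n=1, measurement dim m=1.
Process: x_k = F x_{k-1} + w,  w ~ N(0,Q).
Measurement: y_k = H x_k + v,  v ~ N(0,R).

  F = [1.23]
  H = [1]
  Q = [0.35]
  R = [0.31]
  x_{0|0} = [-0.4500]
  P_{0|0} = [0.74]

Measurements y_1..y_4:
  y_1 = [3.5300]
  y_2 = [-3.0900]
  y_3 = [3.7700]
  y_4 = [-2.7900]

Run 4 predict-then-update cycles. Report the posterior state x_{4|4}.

x_post = [-1.0758]

step 1: x^-=[-0.5535]  P^-=[1.4695]  S=[1.7795]  K=[0.8258]  nu=[4.0835]  x^+=[2.8186]  P^+=[0.2560]
step 2: x^-=[3.4669]  P^-=[0.7373]  S=[1.0473]  K=[0.7040]  nu=[-6.5569]  x^+=[-1.1491]  P^+=[0.2182]
step 3: x^-=[-1.4135]  P^-=[0.6802]  S=[0.9902]  K=[0.6869]  nu=[5.1835]  x^+=[2.1472]  P^+=[0.2129]
step 4: x^-=[2.6410]  P^-=[0.6722]  S=[0.9822]  K=[0.6844]  nu=[-5.4310]  x^+=[-1.0758]  P^+=[0.2122]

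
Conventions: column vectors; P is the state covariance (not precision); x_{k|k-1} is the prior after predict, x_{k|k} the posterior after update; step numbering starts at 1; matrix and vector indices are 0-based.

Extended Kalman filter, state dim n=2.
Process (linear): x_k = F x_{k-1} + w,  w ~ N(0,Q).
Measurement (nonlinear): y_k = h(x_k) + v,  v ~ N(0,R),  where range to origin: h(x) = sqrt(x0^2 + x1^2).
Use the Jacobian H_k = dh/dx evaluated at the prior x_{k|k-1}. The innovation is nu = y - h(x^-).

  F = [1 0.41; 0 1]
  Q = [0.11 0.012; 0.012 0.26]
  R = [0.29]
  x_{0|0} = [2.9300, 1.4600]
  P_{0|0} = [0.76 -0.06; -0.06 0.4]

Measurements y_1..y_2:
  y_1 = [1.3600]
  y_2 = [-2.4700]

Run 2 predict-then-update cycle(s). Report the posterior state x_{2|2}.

step 1: x^-=[3.5286, 1.4600]  P^-=[0.8880 0.1160; 0.1160 0.6600]  H_jac=[0.9240 0.3823]  S=[1.2267]  K=[0.7051; 0.2931]  nu=[-2.4587]  x^+=[1.7950, 0.7394]  P^+=[0.2782 -0.1375; -0.1375 0.5546]
step 2: x^-=[2.0981, 0.7394]  P^-=[0.3687 0.1019; 0.1019 0.8146]  H_jac=[0.9431 0.3324]  S=[0.7718]  K=[0.4944; 0.4753]  nu=[-4.6946]  x^+=[-0.2228, -1.4921]  P^+=[0.1800 -0.0795; -0.0795 0.6403]

x_post = [-0.2228, -1.4921]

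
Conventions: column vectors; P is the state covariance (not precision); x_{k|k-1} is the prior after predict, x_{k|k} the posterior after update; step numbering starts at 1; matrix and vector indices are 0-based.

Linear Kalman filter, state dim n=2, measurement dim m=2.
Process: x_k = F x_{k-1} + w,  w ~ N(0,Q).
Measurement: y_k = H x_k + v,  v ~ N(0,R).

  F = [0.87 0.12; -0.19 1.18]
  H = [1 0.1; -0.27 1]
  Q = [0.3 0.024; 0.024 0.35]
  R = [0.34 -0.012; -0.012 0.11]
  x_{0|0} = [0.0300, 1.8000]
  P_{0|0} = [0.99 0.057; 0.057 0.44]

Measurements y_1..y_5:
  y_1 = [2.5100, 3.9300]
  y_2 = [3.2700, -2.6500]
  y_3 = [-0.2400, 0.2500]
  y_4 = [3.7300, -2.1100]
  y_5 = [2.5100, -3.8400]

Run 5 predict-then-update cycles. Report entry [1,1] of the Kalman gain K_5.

step 1: x^-=[0.2421, 2.1183]  P^-=[1.0676 -0.0201; -0.0201 0.9728]  S=[1.4133 -0.2225; -0.2225 1.1715]  K=[0.7345 -0.1237; 0.1918 0.8715]  nu=[2.0561, 1.8771]  x^+=[1.5201, 4.1485]  P^+=[0.2468 0.0442; 0.0442 0.1055]
step 2: x^-=[1.8203, 4.6064]  P^-=[0.4975 0.0425; 0.0425 0.4860]  S=[0.8509 -0.0564; -0.0564 0.6093]  K=[0.5833 -0.0967; 0.1597 0.7935]  nu=[0.9891, -6.7650]  x^+=[3.0516, -0.6039]  P^+=[0.1960 0.0353; 0.0353 0.0949]
step 3: x^-=[2.5824, -1.2925]  P^-=[0.4571 0.0404; 0.0404 0.4734]  S=[0.8099 -0.0487; -0.0487 0.5949]  K=[0.5637 -0.0933; 0.1559 0.7902]  nu=[-2.6932, 2.2397]  x^+=[0.8552, 0.0574]  P^+=[0.1894 0.0341; 0.0341 0.0943]
step 4: x^-=[0.7509, -0.0947]  P^-=[0.4518 0.0403; 0.0403 0.4728]  S=[0.8046 -0.0475; -0.0475 0.5940]  K=[0.5611 -0.0927; 0.1555 0.7901]  nu=[2.9885, -1.8125]  x^+=[2.5957, -1.0621]  P^+=[0.1885 0.0340; 0.0340 0.0942]
step 5: x^-=[2.1308, -1.7465]  P^-=[0.4511 0.0403; 0.0403 0.4728]  S=[0.8039 -0.0473; -0.0473 0.5939]  K=[0.5607 -0.0926; 0.1554 0.7901]  nu=[0.5538, -1.5182]  x^+=[2.5819, -2.8599]  P^+=[0.1884 0.0339; 0.0339 0.0942]

K[1,1] = 0.7901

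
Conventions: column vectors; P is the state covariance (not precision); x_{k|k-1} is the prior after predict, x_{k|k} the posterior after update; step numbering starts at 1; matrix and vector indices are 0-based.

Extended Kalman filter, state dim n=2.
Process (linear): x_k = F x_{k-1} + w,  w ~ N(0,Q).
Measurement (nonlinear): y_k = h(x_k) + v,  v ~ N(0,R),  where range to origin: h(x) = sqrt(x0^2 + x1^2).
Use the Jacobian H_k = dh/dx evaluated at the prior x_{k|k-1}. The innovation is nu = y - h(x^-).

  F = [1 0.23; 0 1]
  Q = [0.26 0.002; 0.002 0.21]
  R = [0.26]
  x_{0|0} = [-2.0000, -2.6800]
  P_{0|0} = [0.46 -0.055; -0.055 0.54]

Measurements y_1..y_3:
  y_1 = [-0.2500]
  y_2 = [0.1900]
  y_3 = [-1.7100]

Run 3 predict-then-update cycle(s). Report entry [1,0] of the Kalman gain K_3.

step 1: x^-=[-2.6164, -2.6800]  P^-=[0.7233 0.0712; 0.0712 0.7500]  H_jac=[-0.6986 -0.7155]  S=[1.0681]  K=[-0.5207; -0.5490]  nu=[-3.9954]  x^+=[-0.5359, -0.4866]  P^+=[0.4336 -0.2341; -0.2341 0.4281]
step 2: x^-=[-0.6478, -0.4866]  P^-=[0.6086 -0.1337; -0.1337 0.6381]  H_jac=[-0.7996 -0.6005]  S=[0.7508]  K=[-0.5412; -0.3680]  nu=[-0.6202]  x^+=[-0.3122, -0.2583]  P^+=[0.3887 -0.2832; -0.2832 0.5364]
step 3: x^-=[-0.3716, -0.2583]  P^-=[0.5468 -0.1578; -0.1578 0.7464]  H_jac=[-0.8211 -0.5708]  S=[0.7239]  K=[-0.4957; -0.4095]  nu=[-2.1626]  x^+=[0.7005, 0.6273]  P^+=[0.3689 -0.3048; -0.3048 0.6250]

K[1,0] = -0.4095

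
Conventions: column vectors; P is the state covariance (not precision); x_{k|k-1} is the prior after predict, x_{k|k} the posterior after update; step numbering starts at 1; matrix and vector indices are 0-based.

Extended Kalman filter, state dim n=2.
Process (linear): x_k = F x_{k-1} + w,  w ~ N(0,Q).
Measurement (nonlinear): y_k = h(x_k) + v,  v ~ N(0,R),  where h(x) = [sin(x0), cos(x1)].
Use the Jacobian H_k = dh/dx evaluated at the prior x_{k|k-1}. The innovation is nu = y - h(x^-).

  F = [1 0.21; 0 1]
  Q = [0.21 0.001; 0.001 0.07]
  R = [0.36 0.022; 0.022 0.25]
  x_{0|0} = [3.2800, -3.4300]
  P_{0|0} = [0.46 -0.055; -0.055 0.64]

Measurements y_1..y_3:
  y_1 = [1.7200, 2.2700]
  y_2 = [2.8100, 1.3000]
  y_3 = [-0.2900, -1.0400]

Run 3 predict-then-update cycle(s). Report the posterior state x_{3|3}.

x_post = [0.3683, -4.8169]

step 1: x^-=[2.5597, -3.4300]  P^-=[0.6751 0.0804; 0.0804 0.7100]  H_jac=[-0.8354 0.0000; 0.0000 -0.2844]  S=[0.8312 0.0411; 0.0411 0.3074]  K=[-0.6794 0.0165; -0.0486 -0.6504]  nu=[1.1704, 3.2287]  x^+=[1.8177, -5.5867]  P^+=[0.2923 0.0381; 0.0381 0.5754]
step 2: x^-=[0.6445, -5.5867]  P^-=[0.5437 0.1599; 0.1599 0.6454]  H_jac=[0.7994 0.0000; 0.0000 -0.6415]  S=[0.7075 -0.0600; -0.0600 0.5156]  K=[0.6034 -0.1287; 0.1137 -0.7898]  nu=[2.2092, 0.5329]  x^+=[1.9090, -5.7564]  P^+=[0.2682 0.0295; 0.0295 0.3039]
step 3: x^-=[0.7002, -5.7564]  P^-=[0.5040 0.0943; 0.0943 0.3739]  H_jac=[0.7647 0.0000; 0.0000 -0.5028]  S=[0.6547 -0.0143; -0.0143 0.3445]  K=[0.5862 -0.1134; 0.0983 -0.5416]  nu=[-0.9344, -1.9044]  x^+=[0.3683, -4.8169]  P^+=[0.2727 0.0307; 0.0307 0.2650]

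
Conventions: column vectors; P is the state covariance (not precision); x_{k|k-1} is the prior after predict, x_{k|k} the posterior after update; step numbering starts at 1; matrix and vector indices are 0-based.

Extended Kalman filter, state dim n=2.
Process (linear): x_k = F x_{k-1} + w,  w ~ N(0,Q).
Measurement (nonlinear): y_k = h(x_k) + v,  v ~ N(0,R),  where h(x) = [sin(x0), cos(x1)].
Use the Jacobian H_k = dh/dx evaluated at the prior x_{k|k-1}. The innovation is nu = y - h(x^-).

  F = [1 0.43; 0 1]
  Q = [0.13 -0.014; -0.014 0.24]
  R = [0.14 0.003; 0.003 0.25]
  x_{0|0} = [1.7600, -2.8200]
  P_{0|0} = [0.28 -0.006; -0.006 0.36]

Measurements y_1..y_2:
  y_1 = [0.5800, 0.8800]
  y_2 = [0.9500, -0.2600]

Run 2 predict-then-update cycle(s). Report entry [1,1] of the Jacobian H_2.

step 1: x^-=[0.5474, -2.8200]  P^-=[0.4714 0.1348; 0.1348 0.6000]  H_jac=[0.8539 0.0000; 0.0000 0.3161]  S=[0.4837 0.0394; 0.0394 0.3099]  K=[0.8296 0.0321; 0.1901 0.5877]  nu=[0.0595, 1.8287]  x^+=[0.6554, -1.7339]  P^+=[0.1361 0.0332; 0.0332 0.4667]
step 2: x^-=[-0.0902, -1.7339]  P^-=[0.3810 0.2199; 0.2199 0.7067]  H_jac=[0.9959 0.0000; 0.0000 0.9867]  S=[0.5179 0.2191; 0.2191 0.9380]  K=[0.7044 0.0668; 0.1203 0.7153]  nu=[1.0400, -0.0976]  x^+=[0.6359, -1.6786]  P^+=[0.0992 0.0191; 0.0191 0.1816]

H_jac[1,1] = 0.9867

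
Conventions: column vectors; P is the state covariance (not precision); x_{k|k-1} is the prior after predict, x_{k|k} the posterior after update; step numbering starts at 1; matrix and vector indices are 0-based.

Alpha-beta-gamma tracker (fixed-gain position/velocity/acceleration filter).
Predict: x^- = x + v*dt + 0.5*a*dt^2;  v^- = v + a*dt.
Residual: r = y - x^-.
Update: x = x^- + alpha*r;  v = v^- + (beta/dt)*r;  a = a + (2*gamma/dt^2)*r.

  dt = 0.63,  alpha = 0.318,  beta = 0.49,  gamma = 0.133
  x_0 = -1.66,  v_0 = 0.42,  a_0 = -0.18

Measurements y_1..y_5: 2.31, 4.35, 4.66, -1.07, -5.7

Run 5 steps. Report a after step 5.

a_post = -13.3361

step 1: x_pred=-1.4311  r=3.7411  x^+=-0.2414  v^+=3.2164  a^+=2.3273
step 2: x_pred=2.2467  r=2.1033  x^+=2.9156  v^+=6.3184  a^+=3.7369
step 3: x_pred=7.6378  r=-2.9778  x^+=6.6908  v^+=6.3566  a^+=1.7412
step 4: x_pred=11.0411  r=-12.1111  x^+=7.1897  v^+=-1.9661  a^+=-6.3755
step 5: x_pred=4.6859  r=-10.3859  x^+=1.3832  v^+=-14.0606  a^+=-13.3361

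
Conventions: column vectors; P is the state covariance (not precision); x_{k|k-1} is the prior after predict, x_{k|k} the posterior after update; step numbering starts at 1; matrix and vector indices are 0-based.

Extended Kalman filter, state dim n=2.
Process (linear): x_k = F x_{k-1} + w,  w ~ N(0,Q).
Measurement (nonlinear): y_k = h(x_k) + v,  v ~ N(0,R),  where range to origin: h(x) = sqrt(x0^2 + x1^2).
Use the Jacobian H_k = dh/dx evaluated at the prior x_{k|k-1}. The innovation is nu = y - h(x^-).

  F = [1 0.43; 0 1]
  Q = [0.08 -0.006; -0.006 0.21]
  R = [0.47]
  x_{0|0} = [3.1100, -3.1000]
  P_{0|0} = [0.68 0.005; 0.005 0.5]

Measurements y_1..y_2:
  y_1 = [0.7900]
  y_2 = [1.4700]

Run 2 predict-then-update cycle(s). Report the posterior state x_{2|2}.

step 1: x^-=[1.7770, -3.1000]  P^-=[0.8568 0.2140; 0.2140 0.7100]  H_jac=[0.4973 -0.8676]  S=[1.0316]  K=[0.2330; -0.4939]  nu=[-2.7832]  x^+=[1.1284, -1.7253]  P^+=[0.8007 0.3327; 0.3327 0.4583]
step 2: x^-=[0.3865, -1.7253]  P^-=[1.2516 0.5238; 0.5238 0.6683]  H_jac=[0.2186 -0.9758]  S=[0.9427]  K=[-0.2520; -0.5703]  nu=[-0.2981]  x^+=[0.4616, -1.5553]  P^+=[1.1918 0.3884; 0.3884 0.3617]

x_post = [0.4616, -1.5553]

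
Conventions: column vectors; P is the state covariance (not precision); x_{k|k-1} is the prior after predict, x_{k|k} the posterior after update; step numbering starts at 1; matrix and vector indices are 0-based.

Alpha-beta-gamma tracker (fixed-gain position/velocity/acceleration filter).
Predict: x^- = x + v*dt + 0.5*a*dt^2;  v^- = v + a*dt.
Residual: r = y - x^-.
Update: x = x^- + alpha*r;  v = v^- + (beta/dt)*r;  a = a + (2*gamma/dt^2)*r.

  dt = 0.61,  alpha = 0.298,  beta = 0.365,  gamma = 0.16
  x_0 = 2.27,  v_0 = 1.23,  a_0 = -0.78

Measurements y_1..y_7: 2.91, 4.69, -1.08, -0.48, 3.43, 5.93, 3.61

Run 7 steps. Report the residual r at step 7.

step 1: x_pred=2.8752  r=0.0348  x^+=2.8856  v^+=0.7750  a^+=-0.7501
step 2: x_pred=3.2188  r=1.4712  x^+=3.6572  v^+=1.1978  a^+=0.5152
step 3: x_pred=4.4837  r=-5.5637  x^+=2.8257  v^+=-1.8170  a^+=-4.2695
step 4: x_pred=0.9230  r=-1.4030  x^+=0.5049  v^+=-5.2610  a^+=-5.4761
step 5: x_pred=-3.7231  r=7.1531  x^+=-1.5915  v^+=-4.3212  a^+=0.6755
step 6: x_pred=-4.1018  r=10.0318  x^+=-1.1123  v^+=2.0934  a^+=9.3026
step 7: x_pred=1.8954  r=1.7146  x^+=2.4064  v^+=8.7939  a^+=10.7771

resid = 1.7146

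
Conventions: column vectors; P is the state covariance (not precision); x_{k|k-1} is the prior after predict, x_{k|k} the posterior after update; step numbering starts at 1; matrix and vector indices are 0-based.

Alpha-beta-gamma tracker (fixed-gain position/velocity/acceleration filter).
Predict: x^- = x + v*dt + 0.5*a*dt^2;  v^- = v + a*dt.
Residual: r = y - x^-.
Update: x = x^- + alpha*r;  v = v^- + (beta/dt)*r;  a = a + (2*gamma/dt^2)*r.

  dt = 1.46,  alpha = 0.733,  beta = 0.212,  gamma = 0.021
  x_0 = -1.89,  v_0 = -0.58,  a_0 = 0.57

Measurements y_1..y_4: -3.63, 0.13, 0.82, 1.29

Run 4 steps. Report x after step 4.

step 1: x_pred=-2.1293  r=-1.5007  x^+=-3.2293  v^+=0.0343  a^+=0.5404
step 2: x_pred=-2.6033  r=2.7333  x^+=-0.5998  v^+=1.2202  a^+=0.5943
step 3: x_pred=1.8151  r=-0.9951  x^+=1.0857  v^+=1.9434  a^+=0.5747
step 4: x_pred=4.5355  r=-3.2455  x^+=2.1565  v^+=2.3111  a^+=0.5107

x_post = 2.1565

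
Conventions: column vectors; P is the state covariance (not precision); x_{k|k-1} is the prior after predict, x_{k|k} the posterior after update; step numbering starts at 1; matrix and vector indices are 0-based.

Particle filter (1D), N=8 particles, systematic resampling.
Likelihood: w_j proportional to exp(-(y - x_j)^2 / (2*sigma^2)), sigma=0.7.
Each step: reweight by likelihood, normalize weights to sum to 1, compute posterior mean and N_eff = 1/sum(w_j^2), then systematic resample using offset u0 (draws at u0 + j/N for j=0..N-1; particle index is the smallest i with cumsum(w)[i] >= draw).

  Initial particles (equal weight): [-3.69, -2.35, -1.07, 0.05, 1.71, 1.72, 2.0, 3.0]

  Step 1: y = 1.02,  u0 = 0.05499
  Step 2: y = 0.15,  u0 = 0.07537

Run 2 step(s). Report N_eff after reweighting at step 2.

step 1: w=[0.0000, 0.0000, 0.0058, 0.1905, 0.3061, 0.3018, 0.1867, 0.0091]  mean=1.4466  Neff=3.9055  idx=[3, 3, 4, 4, 5, 5, 6, 6]
step 2: w=[0.4178, 0.4178, 0.0352, 0.0352, 0.0341, 0.0341, 0.0128, 0.0128]  mean=0.3310  Neff=2.8228  idx=[0, 0, 0, 1, 1, 1, 1, 5]

N_eff = 2.8228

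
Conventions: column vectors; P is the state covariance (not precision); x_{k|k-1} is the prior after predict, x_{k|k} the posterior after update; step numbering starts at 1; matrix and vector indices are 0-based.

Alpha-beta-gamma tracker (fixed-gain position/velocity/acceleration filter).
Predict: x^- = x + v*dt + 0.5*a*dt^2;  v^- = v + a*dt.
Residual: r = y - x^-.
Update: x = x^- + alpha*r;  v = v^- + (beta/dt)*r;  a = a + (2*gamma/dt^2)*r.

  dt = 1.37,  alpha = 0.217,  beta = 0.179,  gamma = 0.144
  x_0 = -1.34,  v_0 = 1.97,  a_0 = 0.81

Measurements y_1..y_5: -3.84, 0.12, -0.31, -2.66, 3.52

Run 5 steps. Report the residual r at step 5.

step 1: x_pred=2.1190  r=-5.9590  x^+=0.8259  v^+=2.3011  a^+=-0.1044
step 2: x_pred=3.8805  r=-3.7605  x^+=3.0645  v^+=1.6668  a^+=-0.6814
step 3: x_pred=4.7085  r=-5.0185  x^+=3.6195  v^+=0.0775  a^+=-1.4515
step 4: x_pred=2.3636  r=-5.0236  x^+=1.2735  v^+=-2.5673  a^+=-2.2223
step 5: x_pred=-4.3293  r=7.8493  x^+=-2.6260  v^+=-4.5863  a^+=-1.0179

resid = 7.8493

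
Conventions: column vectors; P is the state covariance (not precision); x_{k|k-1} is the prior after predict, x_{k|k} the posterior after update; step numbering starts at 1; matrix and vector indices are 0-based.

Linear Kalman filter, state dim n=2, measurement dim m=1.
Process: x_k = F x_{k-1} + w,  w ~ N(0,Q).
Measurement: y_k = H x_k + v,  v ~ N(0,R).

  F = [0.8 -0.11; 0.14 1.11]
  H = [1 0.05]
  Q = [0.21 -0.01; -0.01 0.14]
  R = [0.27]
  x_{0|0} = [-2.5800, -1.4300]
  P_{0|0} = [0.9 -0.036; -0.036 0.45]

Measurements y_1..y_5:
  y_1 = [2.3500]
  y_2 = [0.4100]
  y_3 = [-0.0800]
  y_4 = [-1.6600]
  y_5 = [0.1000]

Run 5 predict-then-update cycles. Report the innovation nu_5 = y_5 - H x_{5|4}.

step 1: x^-=[-1.9067, -1.9485]  P^-=[0.7978 0.0044; 0.0044 0.7009]  S=[1.0700]  K=[0.7458; 0.0369]  nu=[4.3541]  x^+=[1.3407, -1.7878]  P^+=[0.2026 -0.0250; -0.0250 0.6994]
step 2: x^-=[1.2692, -1.7968]  P^-=[0.3525 -0.0945; -0.0945 0.9980]  S=[0.6156]  K=[0.5650; -0.0725]  nu=[-0.7694]  x^+=[0.8345, -1.7410]  P^+=[0.1560 -0.0693; -0.0693 0.9947]
step 3: x^-=[0.8591, -1.8157]  P^-=[0.3341 -0.1745; -0.1745 1.3471]  S=[0.5900]  K=[0.5515; -0.1815]  nu=[-0.8483]  x^+=[0.3913, -1.6617]  P^+=[0.1547 -0.1154; -0.1154 1.3277]
step 4: x^-=[0.4958, -1.7897]  P^-=[0.3454 -0.2555; -0.2555 1.7430]  S=[0.5942]  K=[0.5597; -0.2833]  nu=[-2.0663]  x^+=[-0.6608, -1.2043]  P^+=[0.1592 -0.1613; -0.1613 1.6953]
step 5: x^-=[-0.3962, -1.4292]  P^-=[0.3608 -0.3399; -0.3399 2.1818]  S=[0.6022]  K=[0.5708; -0.3832]  nu=[0.5676]  x^+=[-0.0721, -1.6468]  P^+=[0.1645 -0.2081; -0.2081 2.0934]

innov = [0.5676]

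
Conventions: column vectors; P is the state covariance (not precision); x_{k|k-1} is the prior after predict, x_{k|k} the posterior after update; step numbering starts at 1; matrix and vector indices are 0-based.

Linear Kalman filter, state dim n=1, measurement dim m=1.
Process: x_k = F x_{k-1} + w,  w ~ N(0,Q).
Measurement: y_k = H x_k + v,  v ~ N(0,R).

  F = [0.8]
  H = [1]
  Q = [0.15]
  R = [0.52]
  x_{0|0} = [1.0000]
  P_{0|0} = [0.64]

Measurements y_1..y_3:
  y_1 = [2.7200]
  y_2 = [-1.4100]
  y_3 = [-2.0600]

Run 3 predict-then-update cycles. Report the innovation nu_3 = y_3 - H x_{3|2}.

innov = [-2.3373]

step 1: x^-=[0.8000]  P^-=[0.5596]  S=[1.0796]  K=[0.5183]  nu=[1.9200]  x^+=[1.7952]  P^+=[0.2695]
step 2: x^-=[1.4362]  P^-=[0.3225]  S=[0.8425]  K=[0.3828]  nu=[-2.8462]  x^+=[0.3467]  P^+=[0.1991]
step 3: x^-=[0.2773]  P^-=[0.2774]  S=[0.7974]  K=[0.3479]  nu=[-2.3373]  x^+=[-0.5358]  P^+=[0.1809]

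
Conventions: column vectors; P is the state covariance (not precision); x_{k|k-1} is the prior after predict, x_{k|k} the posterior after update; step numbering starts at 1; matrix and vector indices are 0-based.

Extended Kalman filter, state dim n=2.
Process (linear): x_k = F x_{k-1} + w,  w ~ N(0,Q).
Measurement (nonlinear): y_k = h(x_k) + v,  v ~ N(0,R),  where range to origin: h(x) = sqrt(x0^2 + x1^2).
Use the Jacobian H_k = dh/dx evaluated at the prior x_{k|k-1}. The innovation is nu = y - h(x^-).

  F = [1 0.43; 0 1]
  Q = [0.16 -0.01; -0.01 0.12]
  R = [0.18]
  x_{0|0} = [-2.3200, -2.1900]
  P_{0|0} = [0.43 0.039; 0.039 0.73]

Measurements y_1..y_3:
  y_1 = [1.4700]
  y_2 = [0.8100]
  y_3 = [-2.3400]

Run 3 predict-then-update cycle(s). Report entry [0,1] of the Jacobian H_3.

H_jac[0,1] = -0.1944

step 1: x^-=[-3.2617, -2.1900]  P^-=[0.7585 0.3429; 0.3429 0.8500]  H_jac=[-0.8302 -0.5574]  S=[1.2843]  K=[-0.6392; -0.5906]  nu=[-2.4587]  x^+=[-1.6902, -0.7379]  P^+=[0.2338 -0.1419; -0.1419 0.4020]
step 2: x^-=[-2.0075, -0.7379]  P^-=[0.3462 0.0210; 0.0210 0.5220]  H_jac=[-0.9386 -0.3450]  S=[0.5607]  K=[-0.5924; -0.3564]  nu=[-1.3288]  x^+=[-1.2203, -0.2644]  P^+=[0.1494 -0.0974; -0.0974 0.4508]
step 3: x^-=[-1.3340, -0.2644]  P^-=[0.3090 0.0865; 0.0865 0.5708]  H_jac=[-0.9809 -0.1944]  S=[0.5319]  K=[-0.6015; -0.3681]  nu=[-3.7000]  x^+=[0.8915, 1.0977]  P^+=[0.1166 -0.0313; -0.0313 0.4988]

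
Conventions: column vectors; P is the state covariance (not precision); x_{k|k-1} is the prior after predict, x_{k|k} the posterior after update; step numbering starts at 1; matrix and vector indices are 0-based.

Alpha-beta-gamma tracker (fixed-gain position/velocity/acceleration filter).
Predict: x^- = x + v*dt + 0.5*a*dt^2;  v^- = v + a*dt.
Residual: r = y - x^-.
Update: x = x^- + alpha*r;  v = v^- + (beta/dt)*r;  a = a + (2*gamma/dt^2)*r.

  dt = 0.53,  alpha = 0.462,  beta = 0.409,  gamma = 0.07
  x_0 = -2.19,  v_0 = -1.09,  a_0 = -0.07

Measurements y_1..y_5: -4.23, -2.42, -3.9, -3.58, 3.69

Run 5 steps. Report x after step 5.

step 1: x_pred=-2.7775  r=-1.4525  x^+=-3.4486  v^+=-2.2480  a^+=-0.7939
step 2: x_pred=-4.7515  r=2.3315  x^+=-3.6743  v^+=-0.8695  a^+=0.3681
step 3: x_pred=-4.0835  r=0.1835  x^+=-3.9987  v^+=-0.5328  a^+=0.4596
step 4: x_pred=-4.2166  r=0.6366  x^+=-3.9225  v^+=0.2020  a^+=0.7768
step 5: x_pred=-3.7063  r=7.3963  x^+=-0.2892  v^+=6.3214  a^+=4.4631

x_post = -0.2892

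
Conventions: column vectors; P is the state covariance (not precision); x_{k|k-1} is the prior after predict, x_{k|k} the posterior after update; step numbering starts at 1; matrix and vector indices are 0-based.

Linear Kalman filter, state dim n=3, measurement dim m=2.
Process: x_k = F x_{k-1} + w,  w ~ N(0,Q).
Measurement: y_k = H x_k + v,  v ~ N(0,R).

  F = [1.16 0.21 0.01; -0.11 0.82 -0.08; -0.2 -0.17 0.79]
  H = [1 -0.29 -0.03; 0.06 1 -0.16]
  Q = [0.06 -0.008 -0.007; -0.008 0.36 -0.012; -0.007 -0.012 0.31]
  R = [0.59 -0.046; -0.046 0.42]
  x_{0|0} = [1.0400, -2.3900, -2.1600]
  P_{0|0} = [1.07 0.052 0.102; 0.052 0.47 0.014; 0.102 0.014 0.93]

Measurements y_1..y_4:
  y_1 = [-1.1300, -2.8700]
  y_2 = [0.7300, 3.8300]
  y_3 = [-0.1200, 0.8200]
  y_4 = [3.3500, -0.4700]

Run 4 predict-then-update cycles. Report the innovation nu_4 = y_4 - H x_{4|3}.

step 1: x^-=[0.6829, -1.9014, -1.5081]  P^-=[1.5484 -0.0258 -0.1815; -0.0258 0.6855 -0.1183; -0.1815 -0.1183 0.9143]  S=[2.2206 -0.1454; -0.1454 1.1727]  K=[0.7143 0.1706; -0.0608 0.5918; -0.0948 -0.2467]  nu=[-2.4095, -1.2509]  x^+=[-1.2515, -2.4952, -0.9711]  P^+=[0.4168 0.0122 -0.0098; 0.0122 0.2561 0.0341; -0.0098 0.0341 0.8298]
step 2: x^-=[-1.9854, -1.8307, -0.0927]  P^-=[0.6381 -0.0058 -0.1126; -0.0058 0.5357 -0.0695; -0.1126 -0.0695 0.8467]  S=[1.2828 -0.1476; -0.1476 1.0034]  K=[0.5159 0.1262; -0.0624 0.5355; -0.1181 -0.2284]  nu=[2.1817, 5.7650]  x^+=[-0.1322, 1.1201, -1.6670]  P^+=[0.2999 0.0073 -0.0251; 0.0073 0.2332 0.0365; -0.0251 0.0365 0.7845]
step 3: x^-=[0.0652, 1.0664, -1.4809]  P^-=[0.4771 0.0021 -0.0974; 0.0021 0.5189 -0.0626; -0.0974 -0.0626 0.8169]  S=[1.1150 -0.1472; -0.1472 0.9837]  K=[0.4449 0.1136; -0.0617 0.5286; -0.1222 -0.2207]  nu=[0.0796, -0.4872]  x^+=[0.0453, 0.8039, -1.3831]  P^+=[0.2585 0.0072 -0.0286; 0.0072 0.2302 0.0363; -0.0286 0.0363 0.7603]
step 4: x^-=[0.2075, 0.7649, -1.2384]  P^-=[0.4211 0.0071 -0.0911; 0.0071 0.5162 -0.0615; -0.0911 -0.0615 0.8013]  S=[1.0555 -0.1459; -0.1459 0.9805]  K=[0.4147 0.1096; -0.0604 0.5280; -0.1222 -0.2172]  nu=[3.3271, -1.4455]  x^+=[1.4290, -0.1992, -1.3310]  P^+=[0.2410 0.0078 -0.0294; 0.0078 0.2298 0.0357; -0.0294 0.0357 0.7470]

innov = [3.3271, -1.4455]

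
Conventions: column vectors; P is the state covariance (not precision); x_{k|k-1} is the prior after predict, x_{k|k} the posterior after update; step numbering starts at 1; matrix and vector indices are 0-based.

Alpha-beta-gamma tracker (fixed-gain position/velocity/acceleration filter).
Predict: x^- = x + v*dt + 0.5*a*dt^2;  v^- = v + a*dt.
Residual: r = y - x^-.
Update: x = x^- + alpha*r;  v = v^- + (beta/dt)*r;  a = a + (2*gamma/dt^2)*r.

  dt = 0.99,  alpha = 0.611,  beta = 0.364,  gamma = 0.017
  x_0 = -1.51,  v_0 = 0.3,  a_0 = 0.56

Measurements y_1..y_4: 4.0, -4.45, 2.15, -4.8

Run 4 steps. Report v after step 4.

v_post = -0.9126

step 1: x_pred=-0.9386  r=4.9386  x^+=2.0789  v^+=2.6702  a^+=0.7313
step 2: x_pred=5.0808  r=-9.5308  x^+=-0.7425  v^+=-0.1100  a^+=0.4007
step 3: x_pred=-0.6551  r=2.8051  x^+=1.0588  v^+=1.3180  a^+=0.4980
step 4: x_pred=2.6077  r=-7.4077  x^+=-1.9184  v^+=-0.9126  a^+=0.2410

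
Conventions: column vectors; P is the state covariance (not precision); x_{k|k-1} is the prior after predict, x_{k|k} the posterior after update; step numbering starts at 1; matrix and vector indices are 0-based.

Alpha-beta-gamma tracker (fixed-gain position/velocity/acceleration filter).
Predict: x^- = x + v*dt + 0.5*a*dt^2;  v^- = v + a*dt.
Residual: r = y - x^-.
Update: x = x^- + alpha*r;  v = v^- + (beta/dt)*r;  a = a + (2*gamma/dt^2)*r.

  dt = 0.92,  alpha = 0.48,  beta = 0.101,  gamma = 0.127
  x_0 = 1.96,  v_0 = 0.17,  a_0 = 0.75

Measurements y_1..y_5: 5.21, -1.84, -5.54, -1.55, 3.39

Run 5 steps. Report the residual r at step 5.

step 1: x_pred=2.4338  r=2.7762  x^+=3.7664  v^+=1.1648  a^+=1.5831
step 2: x_pred=5.5079  r=-7.3479  x^+=1.9809  v^+=1.8146  a^+=-0.6220
step 3: x_pred=3.3871  r=-8.9271  x^+=-0.8979  v^+=0.2623  a^+=-3.3009
step 4: x_pred=-2.0535  r=0.5035  x^+=-1.8118  v^+=-2.7193  a^+=-3.1498
step 5: x_pred=-5.6466  r=9.0366  x^+=-1.3090  v^+=-4.6251  a^+=-0.4380

resid = 9.0366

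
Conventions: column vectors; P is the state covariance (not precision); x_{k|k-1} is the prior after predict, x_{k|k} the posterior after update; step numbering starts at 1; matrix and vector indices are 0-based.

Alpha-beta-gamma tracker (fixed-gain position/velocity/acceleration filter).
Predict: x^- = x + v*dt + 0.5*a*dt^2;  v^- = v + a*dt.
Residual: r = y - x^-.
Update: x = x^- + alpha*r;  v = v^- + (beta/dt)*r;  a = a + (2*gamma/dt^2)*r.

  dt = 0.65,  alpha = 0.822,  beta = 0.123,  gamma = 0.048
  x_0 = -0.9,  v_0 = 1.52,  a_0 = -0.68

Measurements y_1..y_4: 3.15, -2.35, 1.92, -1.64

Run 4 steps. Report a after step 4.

a_post = -1.3162

step 1: x_pred=-0.0556  r=3.2056  x^+=2.5794  v^+=1.6846  a^+=0.0484
step 2: x_pred=3.6846  r=-6.0346  x^+=-1.2758  v^+=0.5741  a^+=-1.3228
step 3: x_pred=-1.1821  r=3.1021  x^+=1.3678  v^+=0.3013  a^+=-0.6179
step 4: x_pred=1.4331  r=-3.0731  x^+=-1.0930  v^+=-0.6819  a^+=-1.3162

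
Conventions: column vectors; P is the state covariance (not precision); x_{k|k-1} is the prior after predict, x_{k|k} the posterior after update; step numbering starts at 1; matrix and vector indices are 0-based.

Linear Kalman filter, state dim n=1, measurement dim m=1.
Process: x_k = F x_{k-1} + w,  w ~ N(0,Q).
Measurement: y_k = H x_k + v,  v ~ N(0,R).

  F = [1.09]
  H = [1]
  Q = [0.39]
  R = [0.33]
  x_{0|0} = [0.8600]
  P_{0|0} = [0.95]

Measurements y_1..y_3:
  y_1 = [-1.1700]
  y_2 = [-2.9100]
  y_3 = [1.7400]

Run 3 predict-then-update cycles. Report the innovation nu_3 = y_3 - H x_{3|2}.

step 1: x^-=[0.9374]  P^-=[1.5187]  S=[1.8487]  K=[0.8215]  nu=[-2.1074]  x^+=[-0.7938]  P^+=[0.2711]
step 2: x^-=[-0.8653]  P^-=[0.7121]  S=[1.0421]  K=[0.6833]  nu=[-2.0447]  x^+=[-2.2625]  P^+=[0.2255]
step 3: x^-=[-2.4661]  P^-=[0.6579]  S=[0.9879]  K=[0.6660]  nu=[4.2061]  x^+=[0.3350]  P^+=[0.2198]

innov = [4.2061]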